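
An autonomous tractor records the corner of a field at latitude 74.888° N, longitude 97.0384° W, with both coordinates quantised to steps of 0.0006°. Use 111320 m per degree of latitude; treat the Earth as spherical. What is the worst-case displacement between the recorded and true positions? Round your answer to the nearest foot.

With a 0.0006° grid the true value lies within half a step, ±0.0006°/2 = ±0.0003°, of the stored one.
N–S: 0.0003° × 111320 m/° = 33.396 m.
E–W at 74.888°: 0.0003° × 111320 × cos 74.888° = 0.0003 × 111320 × 0.2607 ≈ 8.70656 m.
The two errors are perpendicular, so the maximum displacement is √(33.396² + 8.70656²) ≈ 34.5123 m.
In feet: 34.5123 m ÷ 0.3048 ≈ 113.23 ft.

113 feet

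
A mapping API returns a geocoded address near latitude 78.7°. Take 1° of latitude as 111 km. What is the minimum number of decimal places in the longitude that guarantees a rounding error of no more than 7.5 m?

4

At 78.7° one degree of longitude covers 111000 × cos 78.7° ≈ 111000 × 0.1959 ≈ 21750 m.
With N decimal places the half-ulp bound is 0.5·10⁻ᴺ°, or 0.5·10⁻ᴺ × 21750 m on the ground.
Need 0.5 × 21750 × 10⁻ᴺ ≤ 7.5 → 10⁻ᴺ ≤ 6.897e-04, so N ≥ 3.16.
So 4 decimal places suffice (1.09 m); 3 would allow up to 10.9 m.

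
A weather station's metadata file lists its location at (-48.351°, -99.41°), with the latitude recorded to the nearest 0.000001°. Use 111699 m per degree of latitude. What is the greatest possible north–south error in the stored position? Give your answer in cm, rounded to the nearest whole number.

Rounding to 6 decimal places leaves the latitude within ±5e-07° of the true value.
Along the meridian that is 5e-07° × 111699 m/° = 0.0558495 m.
That is 0.0558495 m = 5.5849 cm.

6 cm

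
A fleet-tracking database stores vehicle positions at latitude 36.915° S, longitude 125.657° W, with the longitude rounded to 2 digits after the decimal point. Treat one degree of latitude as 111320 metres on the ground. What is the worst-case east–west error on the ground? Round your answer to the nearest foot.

Rounding to 2 decimal places leaves the longitude within ±0.005° of the true value.
One degree of longitude at 36.915° is 111320 × cos 36.915° ≈ 111320 × 0.7995 = 89003.4 m.
East–west error: 0.005° × 89003.4 m/° ≈ 445.017 m.
In feet: 445.017 m ÷ 0.3048 ≈ 1460 ft.

1460 feet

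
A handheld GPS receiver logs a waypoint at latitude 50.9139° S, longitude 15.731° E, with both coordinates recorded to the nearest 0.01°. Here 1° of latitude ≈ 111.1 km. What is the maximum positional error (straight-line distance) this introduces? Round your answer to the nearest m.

657 m

Rounding to 2 decimal places leaves each coordinate within ±0.005° of the true value.
N–S: 0.005° × 111100 m/° = 555.5 m.
E–W at 50.9139°: 0.005° × 111100 × cos 50.9139° = 0.005 × 111100 × 0.6305 ≈ 350.236 m.
The two errors are perpendicular, so the maximum displacement is √(555.5² + 350.236²) ≈ 656.693 m.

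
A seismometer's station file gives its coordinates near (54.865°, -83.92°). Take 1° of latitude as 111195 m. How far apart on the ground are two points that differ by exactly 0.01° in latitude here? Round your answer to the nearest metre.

Along a meridian 0.01° is 0.01 × 111195 = 1111.95 m.

1112 metres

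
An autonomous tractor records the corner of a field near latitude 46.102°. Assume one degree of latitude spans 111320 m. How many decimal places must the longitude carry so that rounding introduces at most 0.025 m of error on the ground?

7

At 46.102° one degree of longitude covers 111320 × cos 46.102° ≈ 111320 × 0.6934 ≈ 77186.7 m.
N decimal places → at most half a unit in the last place, 0.5 × 10⁻ᴺ° = 77186.7/2 × 10⁻ᴺ m.
Need 0.5 × 77186.7 × 10⁻ᴺ ≤ 0.025 → 10⁻ᴺ ≤ 6.478e-07, so N ≥ 6.19.
N = 6 would give 0.0386 m (too coarse); N = 7 gives 0.00386 m ≤ 0.025 m.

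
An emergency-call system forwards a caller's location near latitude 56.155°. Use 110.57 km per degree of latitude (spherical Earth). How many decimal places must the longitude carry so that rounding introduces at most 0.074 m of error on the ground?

At 56.155° one degree of longitude covers 110570 × cos 56.155° ≈ 110570 × 0.5569 ≈ 61581.8 m.
With N decimal places the half-ulp bound is 0.5·10⁻ᴺ°, or 0.5·10⁻ᴺ × 61581.8 m on the ground.
Need 0.5 × 61581.8 × 10⁻ᴺ ≤ 0.074 → 10⁻ᴺ ≤ 2.403e-06, so N ≥ 5.62.
N = 5 would give 0.308 m (too coarse); N = 6 gives 0.0308 m ≤ 0.074 m.

6 decimal places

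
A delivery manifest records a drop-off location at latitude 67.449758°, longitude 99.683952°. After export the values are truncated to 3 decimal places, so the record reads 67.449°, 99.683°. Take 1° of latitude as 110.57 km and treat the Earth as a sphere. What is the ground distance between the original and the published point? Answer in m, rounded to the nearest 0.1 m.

Δlat = 67.449758 − 67.449 = +0.000758°; Δlon = 99.683952 − 99.683 = +0.000952°.
North–south shift: 0.000758 × 110570 = 83.8121 m.
E–W at 67.449°: 0.000952° × 110570 × cos 67.449° = 0.000952 × 110570 × 0.3835 ≈ 40.3688 m.
Combined displacement = (83.8121² + 40.3688²)^½ ≈ 93.0274 m.

93.0 m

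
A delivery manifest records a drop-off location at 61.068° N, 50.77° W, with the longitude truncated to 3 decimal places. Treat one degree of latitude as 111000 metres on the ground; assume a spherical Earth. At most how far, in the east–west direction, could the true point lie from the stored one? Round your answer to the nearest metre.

Truncating at 3 decimal places can drop up to a full unit in the last place, so the longitude may be off by as much as 0.001°.
At latitude 61.068° a degree of longitude spans 111000 m × cos 61.068° = 111000 × 0.4838 ≈ 53698.6 m.
Maximum E–W displacement: 0.001 × 53698.6 = 53.6986 m.

54 metres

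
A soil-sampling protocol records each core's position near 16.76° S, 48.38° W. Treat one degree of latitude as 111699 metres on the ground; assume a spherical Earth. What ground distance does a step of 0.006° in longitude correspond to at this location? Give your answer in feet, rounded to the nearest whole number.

One degree of longitude here spans 111699 × cos 16.76° = 111699 × 0.9575 ≈ 106954 m; 0.006° of that is 641.725 m.
In feet: 641.725 m ÷ 0.3048 ≈ 2105.4 ft.

2105 feet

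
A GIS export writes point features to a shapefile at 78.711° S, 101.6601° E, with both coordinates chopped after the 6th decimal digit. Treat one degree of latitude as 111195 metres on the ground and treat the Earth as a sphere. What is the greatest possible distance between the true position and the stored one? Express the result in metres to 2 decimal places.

Truncating at 6 decimal places can drop up to a full unit in the last place, so each coordinate may be off by as much as 1e-06°.
Latitude error → 1e-06 × 111195 = 0.111195 m along the meridian.
E–W at 78.711°: 1e-06° × 111195 × cos 78.711° = 1e-06 × 111195 × 0.1958 ≈ 0.0217673 m.
Combining orthogonally: (0.111195² + 0.0217673²)^½ ≈ 0.113306 m.

0.11 metres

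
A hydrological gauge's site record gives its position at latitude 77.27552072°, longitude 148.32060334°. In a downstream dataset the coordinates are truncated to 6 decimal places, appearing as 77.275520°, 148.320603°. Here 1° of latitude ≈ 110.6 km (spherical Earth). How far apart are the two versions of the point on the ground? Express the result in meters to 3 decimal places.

0.080 meters

Δlat = 77.27552072 − 77.275520 = +0.00000072°; Δlon = 148.32060334 − 148.320603 = +0.00000034°.
N–S: 0.00000072° × 110600 m/° = 0.079632 m.
East–west at this latitude: 0.00000034° × 110600 × cos 77.2755° ≈ 0.00000034 × 24361.1 = 0.00828277 m.
Hypotenuse of the two orthogonal shifts: √(0.079632² + 0.00828277²) = 0.0800616 m.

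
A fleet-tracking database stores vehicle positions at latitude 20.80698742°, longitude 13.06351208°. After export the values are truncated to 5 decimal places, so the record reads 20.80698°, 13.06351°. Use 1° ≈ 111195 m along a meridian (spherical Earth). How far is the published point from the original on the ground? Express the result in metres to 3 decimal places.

0.853 metres

Δlat = 20.80698742 − 20.80698 = +0.00000742°; Δlon = 13.06351208 − 13.06351 = +0.00000208°.
North–south shift: 0.00000742 × 111195 = 0.825067 m.
E–W at 20.807°: 0.00000208° × 111195 × cos 20.807° = 0.00000208 × 111195 × 0.9348 ≈ 0.216202 m.
Distance: √(0.825067² + 0.216202²) ≈ 0.852924 m.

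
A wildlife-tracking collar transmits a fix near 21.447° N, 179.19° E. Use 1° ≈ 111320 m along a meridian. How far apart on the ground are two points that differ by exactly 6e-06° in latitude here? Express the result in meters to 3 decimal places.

6e-06° × 111320 m/° = 0.66792 m.

0.668 meters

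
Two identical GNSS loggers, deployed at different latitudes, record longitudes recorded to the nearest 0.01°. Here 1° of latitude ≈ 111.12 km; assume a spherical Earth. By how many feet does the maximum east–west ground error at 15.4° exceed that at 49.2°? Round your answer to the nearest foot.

566 feet

Rounding to 2 decimal places leaves the longitude within ±0.005° of the true value.
Error at 15.4° = 0.005° × 111120 × cos 15.4° ≈ 555.6 × 0.9641 = 535.65 m.
Error at 49.2° = 0.005° × 111120 × cos 49.2° ≈ 555.6 × 0.6534 = 363.04 m.
So the lower-latitude error exceeds the higher by 535.65 − 363.04 = 172.61 m.
Converting: 172.611 m × 3.2808 ft/m ≈ 566.31 ft.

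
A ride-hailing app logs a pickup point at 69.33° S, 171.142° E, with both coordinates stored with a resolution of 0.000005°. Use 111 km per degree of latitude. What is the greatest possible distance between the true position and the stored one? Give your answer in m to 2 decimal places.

With a 0.000005° grid the true value lies within half a step, ±0.000005°/2 = ±2.5e-06°, of the stored one.
N–S: 2.5e-06° × 111000 m/° = 0.2775 m.
E–W at 69.33°: 2.5e-06° × 111000 × cos 69.33° = 2.5e-06 × 111000 × 0.3530 ≈ 0.0979533 m.
The two errors are perpendicular, so the maximum displacement is √(0.2775² + 0.0979533²) ≈ 0.294281 m.

0.29 m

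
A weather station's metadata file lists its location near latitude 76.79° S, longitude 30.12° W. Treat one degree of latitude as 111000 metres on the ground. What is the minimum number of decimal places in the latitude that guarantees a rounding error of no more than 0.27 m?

One degree of latitude covers 111000 m.
With N decimal places the half-ulp bound is 0.5·10⁻ᴺ°, or 0.5·10⁻ᴺ × 111000 m on the ground.
Need 0.5 × 111000 × 10⁻ᴺ ≤ 0.27 → 10⁻ᴺ ≤ 4.865e-06, so N ≥ 5.31.
So 6 decimal places suffice (0.0555 m); 5 would allow up to 0.555 m.

6 decimal places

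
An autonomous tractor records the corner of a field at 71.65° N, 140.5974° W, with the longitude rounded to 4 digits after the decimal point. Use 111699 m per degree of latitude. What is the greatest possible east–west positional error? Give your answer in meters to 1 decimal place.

Rounding to 4 decimal places leaves the longitude within ±5e-05° of the true value.
One degree of longitude at 71.65° is 111699 × cos 71.65° ≈ 111699 × 0.3148 = 35165.2 m.
East–west error: 5e-05° × 35165.2 m/° ≈ 1.75826 m.

1.8 meters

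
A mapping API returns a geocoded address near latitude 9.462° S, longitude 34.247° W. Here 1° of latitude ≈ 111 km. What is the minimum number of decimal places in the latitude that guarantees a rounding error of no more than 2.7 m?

One degree of latitude covers 111000 m.
With N decimal places the half-ulp bound is 0.5·10⁻ᴺ°, or 0.5·10⁻ᴺ × 111000 m on the ground.
Setting 55500 × 10⁻ᴺ ≤ 2.7 gives 10ᴺ ≥ 2.056e+04, i.e. N ≥ 4.31.
So 5 decimal places suffice (0.555 m); 4 would allow up to 5.55 m.

5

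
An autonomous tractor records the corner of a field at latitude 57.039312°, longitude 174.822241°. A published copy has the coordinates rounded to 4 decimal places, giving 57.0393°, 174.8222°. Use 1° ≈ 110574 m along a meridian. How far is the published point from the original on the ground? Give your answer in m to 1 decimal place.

The latitude changed by +0.000012° and the longitude by +0.000041°.
North–south shift: 0.000012 × 110574 = 1.32689 m.
East–west at this latitude: 0.000041° × 110574 × cos 57.0393° ≈ 0.000041 × 60159.3 = 2.46653 m.
Distance: √(1.32689² + 2.46653²) ≈ 2.80079 m.

2.8 m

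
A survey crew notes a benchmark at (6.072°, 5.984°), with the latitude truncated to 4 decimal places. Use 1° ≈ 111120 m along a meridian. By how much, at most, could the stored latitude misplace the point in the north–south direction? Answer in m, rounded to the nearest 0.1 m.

11.1 m

Truncating at 4 decimal places can drop up to a full unit in the last place, so the latitude may be off by as much as 0.0001°.
So the N–S error is at most 0.0001 × 111120 = 11.112 m.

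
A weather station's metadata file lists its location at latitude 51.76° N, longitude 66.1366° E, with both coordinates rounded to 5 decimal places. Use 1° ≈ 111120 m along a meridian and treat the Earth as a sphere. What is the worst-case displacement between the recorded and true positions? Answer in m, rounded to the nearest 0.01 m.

0.65 m

Rounding to 5 decimal places leaves each coordinate within ±5e-06° of the true value.
Latitude error → 5e-06 × 111120 = 0.5556 m along the meridian.
E–W at 51.76°: 5e-06° × 111120 × cos 51.76° = 5e-06 × 111120 × 0.6190 ≈ 0.343892 m.
Combining orthogonally: (0.5556² + 0.343892²)^½ ≈ 0.653417 m.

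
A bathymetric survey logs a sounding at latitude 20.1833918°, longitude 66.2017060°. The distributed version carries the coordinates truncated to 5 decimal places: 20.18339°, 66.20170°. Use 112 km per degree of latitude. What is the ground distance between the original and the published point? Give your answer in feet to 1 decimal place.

2.2 feet

The latitude changed by +0.0000018° and the longitude by +0.0000060°.
North–south shift: 0.0000018 × 112000 = 0.2016 m.
E–W at 20.1834°: 0.0000060° × 112000 × cos 20.1834° = 0.0000060 × 112000 × 0.9386 ≈ 0.630735 m.
Hypotenuse of the two orthogonal shifts: √(0.2016² + 0.630735²) = 0.66217 m.
Converting: 0.66217 m × 3.2808 ft/m ≈ 2.1725 ft.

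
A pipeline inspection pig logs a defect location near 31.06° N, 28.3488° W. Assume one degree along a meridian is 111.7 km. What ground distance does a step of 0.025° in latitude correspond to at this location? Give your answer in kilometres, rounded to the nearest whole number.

3 kilometres

Along a meridian 0.025° is 0.025 × 111700 = 2792.5 m.
That is 2792.5 m = 2.7925 km.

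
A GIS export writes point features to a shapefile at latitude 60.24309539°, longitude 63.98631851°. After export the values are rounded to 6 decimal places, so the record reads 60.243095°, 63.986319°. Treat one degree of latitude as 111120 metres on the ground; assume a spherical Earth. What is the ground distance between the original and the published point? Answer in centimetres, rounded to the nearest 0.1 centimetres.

Δlat = 60.24309539 − 60.243095 = +0.00000039°; Δlon = 63.98631851 − 63.986319 = -0.00000049°.
North–south shift: 0.00000039 × 111120 = 0.0433368 m.
East–west at this latitude: -0.00000049° × 111120 × cos 60.2431° ≈ -0.00000049 × 55151.2 = -0.0270241 m.
Hypotenuse of the two orthogonal shifts: √(0.0433368² + 0.0270241²) = 0.0510723 m.
That is 0.0510723 m = 5.1072 cm.

5.1 centimetres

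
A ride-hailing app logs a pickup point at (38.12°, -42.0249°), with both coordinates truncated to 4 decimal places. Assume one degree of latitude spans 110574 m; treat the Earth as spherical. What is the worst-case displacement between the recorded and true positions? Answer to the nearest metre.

Truncating at 4 decimal places can drop up to a full unit in the last place, so each coordinate may be off by as much as 0.0001°.
North–south component: 0.0001° × 110574 = 11.0574 m.
Longitude error → 0.0001 × 110574 × cos 38.12° = 0.0001 × 110574 × 0.7867 ≈ 8.69907 m.
Worst case both components are at the extreme and orthogonal: √(11.0574² + 8.69907²) ≈ 14.0691 m.

14 metres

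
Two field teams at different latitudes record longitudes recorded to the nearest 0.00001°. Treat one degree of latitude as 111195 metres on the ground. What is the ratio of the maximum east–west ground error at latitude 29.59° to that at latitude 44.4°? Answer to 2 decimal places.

1.22

Rounding to 5 decimal places leaves the longitude within ±5e-06° of the true value.
Error at 29.59° = 5e-06° × 111195 × cos 29.59° ≈ 0.55597 × 0.8696 = 0.48347 m.
Error at 44.4° = 5e-06° × 111195 × cos 44.4° ≈ 0.55597 × 0.7145 = 0.39723 m.
Ratio: 0.48347 / 0.39723 = cos 29.59° / cos 44.4° ≈ 1.2171.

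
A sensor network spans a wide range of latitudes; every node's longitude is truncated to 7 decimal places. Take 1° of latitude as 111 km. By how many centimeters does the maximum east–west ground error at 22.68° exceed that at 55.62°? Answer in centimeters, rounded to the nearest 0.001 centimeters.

0.397 centimeters

Truncating at 7 decimal places can drop up to a full unit in the last place, so the longitude may be off by as much as 1e-07°.
At 22.68°: 1e-07° × 111000 × cos 22.68° = 1e-07 × 111000 × 0.9227 ≈ 0.010242 m.
Error at 55.62° = 1e-07° × 111000 × cos 55.62° ≈ 0.0111 × 0.5647 = 0.0062679 m.
So the lower-latitude error exceeds the higher by 0.010242 − 0.0062679 = 0.0039737 m.
That is 0.00397373 m = 0.39737 cm.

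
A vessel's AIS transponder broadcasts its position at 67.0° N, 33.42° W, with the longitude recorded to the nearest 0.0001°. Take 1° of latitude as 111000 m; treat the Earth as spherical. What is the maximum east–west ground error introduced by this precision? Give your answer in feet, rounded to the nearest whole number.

Rounding to 4 decimal places leaves the longitude within ±5e-05° of the true value.
Parallels shrink by cos φ, so at 67° a degree of longitude is 111000 × 0.3907 ≈ 43371.2 m.
So at most 5e-05° × 43371.2 ≈ 2.16856 m east–west.
Converting: 2.16856 m × 3.2808 ft/m ≈ 7.1147 ft.

7 feet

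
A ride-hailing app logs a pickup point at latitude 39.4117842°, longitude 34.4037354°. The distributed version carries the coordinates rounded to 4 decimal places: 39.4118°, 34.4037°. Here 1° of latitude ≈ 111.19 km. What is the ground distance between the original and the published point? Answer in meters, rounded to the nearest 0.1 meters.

3.5 meters

The latitude changed by -0.0000158° and the longitude by +0.0000354°.
N–S: -0.0000158° × 111190 m/° = -1.7568 m.
East–west at this latitude: 0.0000354° × 111190 × cos 39.4118° ≈ 0.0000354 × 85905.7 = 3.04106 m.
Hypotenuse of the two orthogonal shifts: √(1.7568² + 3.04106²) = 3.51204 m.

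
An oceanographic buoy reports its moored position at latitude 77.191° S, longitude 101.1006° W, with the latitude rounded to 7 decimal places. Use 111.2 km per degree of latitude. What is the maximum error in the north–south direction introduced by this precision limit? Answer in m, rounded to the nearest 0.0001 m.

0.0056 m

Rounding to 7 decimal places leaves the latitude within ±5e-08° of the true value.
Along the meridian that is 5e-08° × 111200 m/° = 0.00556 m.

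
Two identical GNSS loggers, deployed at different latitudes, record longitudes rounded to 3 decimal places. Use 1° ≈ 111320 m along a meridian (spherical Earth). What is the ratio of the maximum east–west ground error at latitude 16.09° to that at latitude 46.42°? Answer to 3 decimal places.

Rounding to 3 decimal places leaves the longitude within ±0.0005° of the true value.
Error at 16.09° = 0.0005° × 111320 × cos 16.09° ≈ 55.66 × 0.9608 = 53.48 m.
At 46.42°: 0.0005° × 111320 × cos 46.42° = 0.0005 × 111320 × 0.6894 ≈ 38.37 m.
The ratio reduces to cos 16.09° / cos 46.42° = 0.9608/0.6894 ≈ 1.3938.

1.394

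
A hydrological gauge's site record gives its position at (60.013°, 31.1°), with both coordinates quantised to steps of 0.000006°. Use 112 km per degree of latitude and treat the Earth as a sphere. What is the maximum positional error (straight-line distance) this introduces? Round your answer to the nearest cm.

38 cm

With a 0.000006° grid the true value lies within half a step, ±0.000006°/2 = ±3e-06°, of the stored one.
N–S: 3e-06° × 112000 m/° = 0.336 m.
Longitude error → 3e-06 × 112000 × cos 60.013° = 3e-06 × 112000 × 0.4998 ≈ 0.167934 m.
The two errors are perpendicular, so the maximum displacement is √(0.336² + 0.167934²) ≈ 0.37563 m.
That is 0.37563 m = 37.563 cm.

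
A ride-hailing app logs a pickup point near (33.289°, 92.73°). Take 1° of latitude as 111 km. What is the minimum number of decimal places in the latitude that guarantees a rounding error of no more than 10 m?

One degree of latitude covers 111000 m.
Rounding to N decimal places gives at most 0.5 × 10⁻ᴺ degrees of error, i.e. 0.5 × 10⁻ᴺ × 111000 m.
Setting 55500 × 10⁻ᴺ ≤ 10 gives 10ᴺ ≥ 5550, i.e. N ≥ 3.74.
At 3 places the error can reach 55.5 m, but 4 places keeps it to 5.55 m.

4 decimal places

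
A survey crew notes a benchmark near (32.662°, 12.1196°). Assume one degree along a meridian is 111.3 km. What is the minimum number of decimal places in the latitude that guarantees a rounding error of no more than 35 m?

One degree of latitude covers 111300 m.
With N decimal places the half-ulp bound is 0.5·10⁻ᴺ°, or 0.5·10⁻ᴺ × 111300 m on the ground.
Need 0.5 × 111300 × 10⁻ᴺ ≤ 35 → 10⁻ᴺ ≤ 6.289e-04, so N ≥ 3.20.
N = 3 would give 55.6 m (too coarse); N = 4 gives 5.57 m ≤ 35 m.

4 decimal places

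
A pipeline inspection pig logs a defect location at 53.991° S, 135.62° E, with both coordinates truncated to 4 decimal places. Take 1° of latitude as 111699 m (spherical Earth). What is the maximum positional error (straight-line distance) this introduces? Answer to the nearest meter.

Truncating at 4 decimal places can drop up to a full unit in the last place, so each coordinate may be off by as much as 0.0001°.
N–S: 0.0001° × 111699 m/° = 11.1699 m.
Longitude error → 0.0001 × 111699 × cos 53.991° = 0.0001 × 111699 × 0.5879 ≈ 6.56692 m.
Worst case both components are at the extreme and orthogonal: √(11.1699² + 6.56692²) ≈ 12.9573 m.

13 meters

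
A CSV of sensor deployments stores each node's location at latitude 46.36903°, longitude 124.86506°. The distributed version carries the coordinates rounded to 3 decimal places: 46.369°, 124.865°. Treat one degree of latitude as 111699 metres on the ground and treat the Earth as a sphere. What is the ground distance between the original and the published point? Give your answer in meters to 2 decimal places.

Δlat = 46.36903 − 46.369 = +0.00003°; Δlon = 124.86506 − 124.865 = +0.00006°.
North–south shift: 0.00003 × 111699 = 3.35097 m.
E–W at 46.369°: 0.00006° × 111699 × cos 46.369° = 0.00006 × 111699 × 0.6900 ≈ 4.62441 m.
Distance: √(3.35097² + 4.62441²) ≈ 5.71088 m.

5.71 meters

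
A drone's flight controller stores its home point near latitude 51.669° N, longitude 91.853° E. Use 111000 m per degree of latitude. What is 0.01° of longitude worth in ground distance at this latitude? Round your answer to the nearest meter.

0.01° of longitude at 51.669° is 0.01 × 111000 × cos 51.669° ≈ 0.01 × 68842.6 = 688.426 m.

688 meters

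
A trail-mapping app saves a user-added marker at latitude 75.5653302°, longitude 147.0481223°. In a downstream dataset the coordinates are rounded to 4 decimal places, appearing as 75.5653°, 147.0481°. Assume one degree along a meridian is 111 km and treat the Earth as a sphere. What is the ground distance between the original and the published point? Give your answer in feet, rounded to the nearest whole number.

The latitude changed by +0.0000302° and the longitude by +0.0000223°.
North–south shift: 0.0000302 × 111000 = 3.3522 m.
East–west at this latitude: 0.0000223° × 111000 × cos 75.5653° ≈ 0.0000223 × 27669.7 = 0.617034 m.
Hypotenuse of the two orthogonal shifts: √(3.3522² + 0.617034²) = 3.40852 m.
Converting: 3.40852 m × 3.2808 ft/m ≈ 11.183 ft.

11 feet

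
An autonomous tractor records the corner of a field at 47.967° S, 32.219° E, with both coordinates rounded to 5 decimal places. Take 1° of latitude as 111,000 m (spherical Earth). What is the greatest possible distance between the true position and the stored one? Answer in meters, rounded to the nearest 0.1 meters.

0.7 meters

Rounding to 5 decimal places leaves each coordinate within ±5e-06° of the true value.
N–S: 5e-06° × 111000 m/° = 0.555 m.
East–west component at 47.967°: 5e-06° × 111000 × cos 47.967° ≈ 5e-06 × 74321 ≈ 0.371605 m.
Combining orthogonally: (0.555² + 0.371605²)^½ ≈ 0.667919 m.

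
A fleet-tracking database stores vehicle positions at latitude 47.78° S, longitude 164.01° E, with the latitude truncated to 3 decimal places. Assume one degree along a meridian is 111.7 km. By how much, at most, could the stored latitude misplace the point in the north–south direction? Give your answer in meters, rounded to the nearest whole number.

Truncating at 3 decimal places can drop up to a full unit in the last place, so the latitude may be off by as much as 0.001°.
North–south distance: 0.001° × 111700 m/° = 111.7 m.

112 meters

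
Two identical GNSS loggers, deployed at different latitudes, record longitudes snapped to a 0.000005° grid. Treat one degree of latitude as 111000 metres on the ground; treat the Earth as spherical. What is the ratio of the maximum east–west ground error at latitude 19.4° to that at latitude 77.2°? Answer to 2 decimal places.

With a 0.000005° grid the true value lies within half a step, ±0.000005°/2 = ±2.5e-06°, of the stored one.
At 19.4°: 2.5e-06° × 111000 × cos 19.4° = 2.5e-06 × 111000 × 0.9432 ≈ 0.26174 m.
Error at 77.2° = 2.5e-06° × 111000 × cos 77.2° ≈ 0.2775 × 0.2215 = 0.06148 m.
Ratio: 0.26174 / 0.06148 = cos 19.4° / cos 77.2° ≈ 4.2574.

4.26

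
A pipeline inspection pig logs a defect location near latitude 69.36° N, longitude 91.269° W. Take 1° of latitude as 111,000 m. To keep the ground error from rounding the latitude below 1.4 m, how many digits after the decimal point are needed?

5 decimal places

One degree of latitude covers 111000 m.
N decimal places → at most half a unit in the last place, 0.5 × 10⁻ᴺ° = 111000/2 × 10⁻ᴺ m.
Need 0.5 × 111000 × 10⁻ᴺ ≤ 1.4 → 10⁻ᴺ ≤ 2.523e-05, so N ≥ 4.60.
So 5 decimal places suffice (0.555 m); 4 would allow up to 5.55 m.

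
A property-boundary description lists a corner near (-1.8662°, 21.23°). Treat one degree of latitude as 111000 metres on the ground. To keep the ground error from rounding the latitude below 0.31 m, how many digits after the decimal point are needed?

One degree of latitude covers 111000 m.
Rounding to N decimal places gives at most 0.5 × 10⁻ᴺ degrees of error, i.e. 0.5 × 10⁻ᴺ × 111000 m.
Setting 55500 × 10⁻ᴺ ≤ 0.31 gives 10ᴺ ≥ 1.79e+05, i.e. N ≥ 5.25.
So 6 decimal places suffice (0.0555 m); 5 would allow up to 0.555 m.

6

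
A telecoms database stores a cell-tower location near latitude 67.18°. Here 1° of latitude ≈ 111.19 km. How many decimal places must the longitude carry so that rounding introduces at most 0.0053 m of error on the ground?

7 decimal places

At 67.18° one degree of longitude covers 111190 × cos 67.18° ≈ 111190 × 0.3878 ≈ 43123.6 m.
Rounding to N decimal places gives at most 0.5 × 10⁻ᴺ degrees of error, i.e. 0.5 × 10⁻ᴺ × 43123.6 m.
Need 0.5 × 43123.6 × 10⁻ᴺ ≤ 0.0053 → 10⁻ᴺ ≤ 2.458e-07, so N ≥ 6.61.
At 6 places the error can reach 0.0216 m, but 7 places keeps it to 0.00216 m.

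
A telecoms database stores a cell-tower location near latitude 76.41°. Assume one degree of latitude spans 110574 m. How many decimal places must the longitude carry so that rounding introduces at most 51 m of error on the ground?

3 decimal places

At 76.41° one degree of longitude covers 110574 × cos 76.41° ≈ 110574 × 0.2350 ≈ 25981.8 m.
N decimal places → at most half a unit in the last place, 0.5 × 10⁻ᴺ° = 25981.8/2 × 10⁻ᴺ m.
Setting 12990.9 × 10⁻ᴺ ≤ 51 gives 10ᴺ ≥ 254.7, i.e. N ≥ 2.41.
So 3 decimal places suffice (13 m); 2 would allow up to 130 m.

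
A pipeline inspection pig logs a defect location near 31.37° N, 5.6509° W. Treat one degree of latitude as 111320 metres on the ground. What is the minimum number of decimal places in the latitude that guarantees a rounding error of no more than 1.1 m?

5 decimal places

One degree of latitude covers 111320 m.
Rounding to N decimal places gives at most 0.5 × 10⁻ᴺ degrees of error, i.e. 0.5 × 10⁻ᴺ × 111320 m.
Need 0.5 × 111320 × 10⁻ᴺ ≤ 1.1 → 10⁻ᴺ ≤ 1.976e-05, so N ≥ 4.70.
At 4 places the error can reach 5.57 m, but 5 places keeps it to 0.557 m.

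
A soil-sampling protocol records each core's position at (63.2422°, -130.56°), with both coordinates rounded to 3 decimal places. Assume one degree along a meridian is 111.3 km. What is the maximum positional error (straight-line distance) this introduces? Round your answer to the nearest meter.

61 meters

Rounding to 3 decimal places leaves each coordinate within ±0.0005° of the true value.
North–south component: 0.0005° × 111300 = 55.65 m.
Longitude error → 0.0005 × 111300 × cos 63.2422° = 0.0005 × 111300 × 0.4502 ≈ 25.0547 m.
Combining orthogonally: (55.65² + 25.0547²)^½ ≈ 61.03 m.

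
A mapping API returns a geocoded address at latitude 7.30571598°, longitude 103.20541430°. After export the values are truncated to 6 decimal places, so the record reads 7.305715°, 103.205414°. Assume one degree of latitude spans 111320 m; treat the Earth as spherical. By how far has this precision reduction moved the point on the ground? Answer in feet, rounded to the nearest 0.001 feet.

The latitude changed by +0.00000098° and the longitude by +0.00000030°.
North–south shift: 0.00000098 × 111320 = 0.109094 m.
East–west at this latitude: 0.00000030° × 111320 × cos 7.30572° ≈ 0.00000030 × 110416 = 0.0331249 m.
Hypotenuse of the two orthogonal shifts: √(0.109094² + 0.0331249²) = 0.114012 m.
Converting: 0.114012 m × 3.2808 ft/m ≈ 0.37405 ft.

0.374 feet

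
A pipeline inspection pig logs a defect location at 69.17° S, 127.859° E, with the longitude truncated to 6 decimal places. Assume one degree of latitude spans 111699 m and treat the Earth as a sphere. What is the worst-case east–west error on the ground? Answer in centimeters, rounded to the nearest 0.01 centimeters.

3.97 centimeters

Truncating at 6 decimal places can drop up to a full unit in the last place, so the longitude may be off by as much as 1e-06°.
Parallels shrink by cos φ, so at 69.17° a degree of longitude is 111699 × 0.3556 ≈ 39719.8 m.
East–west error: 1e-06° × 39719.8 m/° ≈ 0.0397198 m.
That is 0.0397198 m = 3.972 cm.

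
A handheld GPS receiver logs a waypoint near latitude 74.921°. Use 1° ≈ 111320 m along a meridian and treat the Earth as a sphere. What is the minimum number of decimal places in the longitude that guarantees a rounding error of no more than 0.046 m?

At 74.921° one degree of longitude covers 111320 × cos 74.921° ≈ 111320 × 0.2602 ≈ 28960 m.
N decimal places → at most half a unit in the last place, 0.5 × 10⁻ᴺ° = 28960/2 × 10⁻ᴺ m.
Setting 14480 × 10⁻ᴺ ≤ 0.046 gives 10ᴺ ≥ 3.148e+05, i.e. N ≥ 5.50.
So 6 decimal places suffice (0.0145 m); 5 would allow up to 0.145 m.

6 decimal places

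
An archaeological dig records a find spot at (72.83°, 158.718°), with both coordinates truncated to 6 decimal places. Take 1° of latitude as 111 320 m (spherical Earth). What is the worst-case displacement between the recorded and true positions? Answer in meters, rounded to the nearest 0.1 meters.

0.1 meters

Truncating at 6 decimal places can drop up to a full unit in the last place, so each coordinate may be off by as much as 1e-06°.
Latitude error → 1e-06 × 111320 = 0.11132 m along the meridian.
E–W at 72.83°: 1e-06° × 111320 × cos 72.83° = 1e-06 × 111320 × 0.2952 ≈ 0.0328625 m.
Combining orthogonally: (0.11132² + 0.0328625²)^½ ≈ 0.116069 m.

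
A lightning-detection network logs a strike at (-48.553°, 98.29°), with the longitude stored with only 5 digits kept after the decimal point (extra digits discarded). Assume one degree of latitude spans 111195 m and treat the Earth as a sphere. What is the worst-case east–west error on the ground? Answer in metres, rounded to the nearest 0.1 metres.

Truncating at 5 decimal places can drop up to a full unit in the last place, so the longitude may be off by as much as 1e-05°.
One degree of longitude at 48.553° is 111195 × cos 48.553° ≈ 111195 × 0.6619 = 73603 m.
Maximum E–W displacement: 1e-05 × 73603 = 0.73603 m.

0.7 metres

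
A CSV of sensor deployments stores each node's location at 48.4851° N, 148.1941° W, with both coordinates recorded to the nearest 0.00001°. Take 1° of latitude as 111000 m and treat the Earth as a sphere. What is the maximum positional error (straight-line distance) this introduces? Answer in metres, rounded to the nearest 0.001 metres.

0.666 metres

Rounding to 5 decimal places leaves each coordinate within ±5e-06° of the true value.
Latitude error → 5e-06 × 111000 = 0.555 m along the meridian.
East–west component at 48.4851°: 5e-06° × 111000 × cos 48.4851° ≈ 5e-06 × 73572.4 ≈ 0.367862 m.
The two errors are perpendicular, so the maximum displacement is √(0.555² + 0.367862²) ≈ 0.665844 m.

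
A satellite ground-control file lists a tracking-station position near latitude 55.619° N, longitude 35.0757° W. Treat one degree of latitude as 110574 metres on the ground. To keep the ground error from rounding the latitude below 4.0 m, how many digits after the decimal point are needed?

One degree of latitude covers 110574 m.
Rounding to N decimal places gives at most 0.5 × 10⁻ᴺ degrees of error, i.e. 0.5 × 10⁻ᴺ × 110574 m.
Setting 55287 × 10⁻ᴺ ≤ 4.0 gives 10ᴺ ≥ 1.382e+04, i.e. N ≥ 4.14.
So 5 decimal places suffice (0.553 m); 4 would allow up to 5.53 m.

5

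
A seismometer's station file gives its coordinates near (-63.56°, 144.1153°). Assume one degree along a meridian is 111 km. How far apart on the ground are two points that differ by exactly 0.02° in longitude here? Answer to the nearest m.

At 63.56° a degree of longitude is 111000 × cos 63.56° ≈ 49423.9 m, so 0.02° corresponds to 988.478 m.

988 m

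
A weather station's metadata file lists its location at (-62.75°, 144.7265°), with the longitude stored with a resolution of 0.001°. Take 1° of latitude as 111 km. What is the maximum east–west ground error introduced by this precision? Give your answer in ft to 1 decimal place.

83.4 ft

With a 0.001° grid the true value lies within half a step, ±0.001°/2 = ±0.0005°, of the stored one.
At latitude 62.75° a degree of longitude spans 111000 m × cos 62.75° = 111000 × 0.4579 ≈ 50824 m.
Maximum E–W displacement: 0.0005 × 50824 = 25.412 m.
In feet: 25.412 m ÷ 0.3048 ≈ 83.373 ft.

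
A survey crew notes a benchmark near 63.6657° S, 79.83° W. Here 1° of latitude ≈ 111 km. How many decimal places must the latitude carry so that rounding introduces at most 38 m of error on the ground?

One degree of latitude covers 111000 m.
Rounding to N decimal places gives at most 0.5 × 10⁻ᴺ degrees of error, i.e. 0.5 × 10⁻ᴺ × 111000 m.
Need 0.5 × 111000 × 10⁻ᴺ ≤ 38 → 10⁻ᴺ ≤ 6.847e-04, so N ≥ 3.16.
At 3 places the error can reach 55.5 m, but 4 places keeps it to 5.55 m.

4 decimal places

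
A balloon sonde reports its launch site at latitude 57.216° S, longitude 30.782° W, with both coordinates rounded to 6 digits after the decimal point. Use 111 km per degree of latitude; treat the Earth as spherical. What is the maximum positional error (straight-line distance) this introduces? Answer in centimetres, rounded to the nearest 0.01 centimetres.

6.31 centimetres

Rounding to 6 decimal places leaves each coordinate within ±5e-07° of the true value.
Latitude error → 5e-07 × 111000 = 0.0555 m along the meridian.
Longitude error → 5e-07 × 111000 × cos 57.216° = 5e-07 × 111000 × 0.5415 ≈ 0.0300518 m.
Combining orthogonally: (0.0555² + 0.0300518²)^½ ≈ 0.0631139 m.
That is 0.0631139 m = 6.3114 cm.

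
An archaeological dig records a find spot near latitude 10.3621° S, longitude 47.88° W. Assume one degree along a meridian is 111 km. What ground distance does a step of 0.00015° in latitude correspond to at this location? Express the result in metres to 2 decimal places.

16.65 metres

Along a meridian 0.00015° is 0.00015 × 111000 = 16.65 m.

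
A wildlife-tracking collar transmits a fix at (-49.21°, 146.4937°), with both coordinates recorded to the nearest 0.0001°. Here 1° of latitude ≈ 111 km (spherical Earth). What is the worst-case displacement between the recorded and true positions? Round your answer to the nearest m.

7 m

Rounding to 4 decimal places leaves each coordinate within ±5e-05° of the true value.
Latitude error → 5e-05 × 111000 = 5.55 m along the meridian.
E–W at 49.21°: 5e-05° × 111000 × cos 49.21° = 5e-05 × 111000 × 0.6533 ≈ 3.62575 m.
Worst case both components are at the extreme and orthogonal: √(5.55² + 3.62575²) ≈ 6.62937 m.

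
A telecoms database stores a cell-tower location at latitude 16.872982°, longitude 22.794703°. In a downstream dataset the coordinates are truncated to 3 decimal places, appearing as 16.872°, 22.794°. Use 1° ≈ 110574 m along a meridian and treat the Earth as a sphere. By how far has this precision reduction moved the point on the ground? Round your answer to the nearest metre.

132 metres

The latitude changed by +0.000982° and the longitude by +0.000703°.
N–S: 0.000982° × 110574 m/° = 108.584 m.
E–W at 16.872°: 0.000703° × 110574 × cos 16.872° = 0.000703 × 110574 × 0.9570 ≈ 74.3875 m.
Distance: √(108.584² + 74.3875²) ≈ 131.62 m.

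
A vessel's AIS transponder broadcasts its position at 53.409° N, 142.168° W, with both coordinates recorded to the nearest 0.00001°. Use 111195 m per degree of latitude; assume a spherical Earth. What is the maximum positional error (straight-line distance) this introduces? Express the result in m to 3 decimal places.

0.647 m

Rounding to 5 decimal places leaves each coordinate within ±5e-06° of the true value.
Latitude error → 5e-06 × 111195 = 0.555975 m along the meridian.
E–W at 53.409°: 5e-06° × 111195 × cos 53.409° = 5e-06 × 111195 × 0.5961 ≈ 0.331416 m.
The two errors are perpendicular, so the maximum displacement is √(0.555975² + 0.331416²) ≈ 0.647259 m.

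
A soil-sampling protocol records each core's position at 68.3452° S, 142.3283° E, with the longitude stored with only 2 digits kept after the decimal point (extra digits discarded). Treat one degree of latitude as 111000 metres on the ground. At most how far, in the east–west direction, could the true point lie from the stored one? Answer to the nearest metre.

Truncating at 2 decimal places can drop up to a full unit in the last place, so the longitude may be off by as much as 0.01°.
Parallels shrink by cos φ, so at 68.3452° a degree of longitude is 111000 × 0.3690 ≈ 40960.5 m.
East–west error: 0.01° × 40960.5 m/° ≈ 409.605 m.

410 metres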